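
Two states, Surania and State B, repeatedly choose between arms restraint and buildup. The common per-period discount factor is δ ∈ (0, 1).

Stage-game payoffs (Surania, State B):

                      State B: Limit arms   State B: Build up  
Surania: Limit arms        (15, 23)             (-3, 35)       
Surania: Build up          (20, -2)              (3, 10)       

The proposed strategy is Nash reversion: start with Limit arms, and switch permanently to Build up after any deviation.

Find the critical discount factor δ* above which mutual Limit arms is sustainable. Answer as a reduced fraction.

Surania's threshold: (20−15)/(20−3) = 5/17.
State B's threshold: (35−23)/(35−10) = 12/25.
5/17 < 12/25, so State B binds and δ* = 12/25.

12/25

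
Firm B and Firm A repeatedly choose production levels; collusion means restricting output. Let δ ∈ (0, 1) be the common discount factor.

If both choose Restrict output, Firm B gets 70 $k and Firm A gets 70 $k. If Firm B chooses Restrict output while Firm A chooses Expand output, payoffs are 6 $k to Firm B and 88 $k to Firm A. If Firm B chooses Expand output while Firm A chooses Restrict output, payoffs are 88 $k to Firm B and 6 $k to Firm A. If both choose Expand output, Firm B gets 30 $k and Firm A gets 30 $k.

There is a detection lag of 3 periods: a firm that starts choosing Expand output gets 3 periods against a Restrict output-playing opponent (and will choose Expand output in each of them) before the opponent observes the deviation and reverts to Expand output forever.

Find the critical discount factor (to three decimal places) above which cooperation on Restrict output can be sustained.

0.677

The best deviation is to choose Expand output for all 3 undetected periods, earning 88 each, then 30 forever once detected.
Deviation value: 88(1−δ^3)/(1−δ) + 30δ^3/(1−δ); cooperation value: 70/(1−δ).
IC: 70 ≥ 88(1−δ^3) + 30δ^3 = 88 − 58δ^3.
So δ^3 ≥ 18/58 = 9/29, giving δ ≥ (9/29)^(1/3) ≈ 0.677.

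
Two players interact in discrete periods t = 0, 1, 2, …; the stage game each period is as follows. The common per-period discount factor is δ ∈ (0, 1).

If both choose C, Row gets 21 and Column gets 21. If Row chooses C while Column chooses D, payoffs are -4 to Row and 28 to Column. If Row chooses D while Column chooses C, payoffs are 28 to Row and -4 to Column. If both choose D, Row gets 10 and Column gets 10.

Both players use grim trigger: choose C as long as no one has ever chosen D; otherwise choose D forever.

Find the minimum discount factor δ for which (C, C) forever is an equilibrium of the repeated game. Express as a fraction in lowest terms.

Under grim trigger the critical discount factor is (T−C)/(T−P) with T = 28, C = 21, P = 10.
δ* = (28−21)/(28−10) = 7/18.

7/18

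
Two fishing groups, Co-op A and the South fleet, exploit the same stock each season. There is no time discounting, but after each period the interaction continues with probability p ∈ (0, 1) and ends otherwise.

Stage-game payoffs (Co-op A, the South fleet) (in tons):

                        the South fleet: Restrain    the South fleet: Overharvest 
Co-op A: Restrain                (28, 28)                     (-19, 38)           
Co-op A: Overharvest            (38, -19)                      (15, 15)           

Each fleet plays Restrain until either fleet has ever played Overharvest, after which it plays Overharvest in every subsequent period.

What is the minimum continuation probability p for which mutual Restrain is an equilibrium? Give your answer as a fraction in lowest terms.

With no time discounting, the continuation probability p plays the role of the discount factor.
Grim-trigger IC: 28/(1−p) ≥ 38 + 15p/(1−p) ⇒ p ≥ (38−28)/(38−15) = 10/23.

10/23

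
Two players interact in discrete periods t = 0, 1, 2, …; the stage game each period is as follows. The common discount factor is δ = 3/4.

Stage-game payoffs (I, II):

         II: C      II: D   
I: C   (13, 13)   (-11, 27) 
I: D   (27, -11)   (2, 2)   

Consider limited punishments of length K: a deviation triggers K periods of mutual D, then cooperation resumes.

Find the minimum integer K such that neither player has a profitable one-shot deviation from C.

2

No profitable deviation requires (13−2)(δ+…+δ^K) ≥ 27−13, i.e. δ+…+δ^K ≥ 14/11 ≈ 1.2727.
With δ = 3/4, the partial sums are K=1: 0.7500, K=2: 1.3125.
K = 2 is the first length at which the sum reaches 1.2727.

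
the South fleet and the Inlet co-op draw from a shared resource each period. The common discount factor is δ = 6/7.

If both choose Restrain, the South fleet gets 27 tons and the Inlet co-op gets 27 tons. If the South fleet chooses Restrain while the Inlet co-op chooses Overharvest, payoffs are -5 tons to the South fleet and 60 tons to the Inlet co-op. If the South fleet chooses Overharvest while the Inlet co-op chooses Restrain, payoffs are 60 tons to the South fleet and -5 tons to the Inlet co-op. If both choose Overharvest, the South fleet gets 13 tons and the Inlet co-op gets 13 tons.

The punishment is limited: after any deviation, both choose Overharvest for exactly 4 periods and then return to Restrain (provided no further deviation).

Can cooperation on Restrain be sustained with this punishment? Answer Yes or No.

Yes

A one-shot deviation gives 60 now, then 13 for 4 periods, then back to 27.
Gain from deviating: (60−27) today; loss: (27−13) in each of the next 4 periods.
No-deviation condition: (27−13)(δ+…+δ^4) ≥ 60−27, i.e. δ+…+δ^4 ≥ 33/14.
At δ = 6/7: δ+…+δ^4 = 2.7613 ≥ 2.3571.
So cooperation is sustainable.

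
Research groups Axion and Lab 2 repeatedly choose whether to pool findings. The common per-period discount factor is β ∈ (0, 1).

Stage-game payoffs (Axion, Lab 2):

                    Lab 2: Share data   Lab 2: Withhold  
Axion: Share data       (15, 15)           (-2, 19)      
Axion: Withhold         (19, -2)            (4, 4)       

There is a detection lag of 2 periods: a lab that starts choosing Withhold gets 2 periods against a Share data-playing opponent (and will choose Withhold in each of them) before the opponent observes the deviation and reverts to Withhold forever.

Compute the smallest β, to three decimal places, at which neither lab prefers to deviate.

A deviator earns 19 for 2 periods, then 4 forever; cooperating earns 15 forever. Multiplying the IC by (1−β):
15 ≥ 19(1−β^2) + 4β^2, so 15·β^2 ≥ 4 and β^2 ≥ 4/15.
β ≥ (4/15)^(1/2) ≈ 0.516.

0.516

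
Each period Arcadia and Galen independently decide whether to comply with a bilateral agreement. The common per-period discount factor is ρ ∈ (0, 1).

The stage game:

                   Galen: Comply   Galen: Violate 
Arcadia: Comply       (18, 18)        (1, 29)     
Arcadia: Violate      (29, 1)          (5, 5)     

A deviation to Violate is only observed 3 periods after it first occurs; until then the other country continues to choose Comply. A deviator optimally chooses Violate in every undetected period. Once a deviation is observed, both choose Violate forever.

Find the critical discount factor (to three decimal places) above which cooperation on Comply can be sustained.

A deviator earns 29 for 3 periods, then 5 forever; cooperating earns 18 forever. Multiplying the IC by (1−ρ):
18 ≥ 29(1−ρ^3) + 5ρ^3, so 24·ρ^3 ≥ 11 and ρ^3 ≥ 11/24.
ρ ≥ (11/24)^(1/3) ≈ 0.771.

0.771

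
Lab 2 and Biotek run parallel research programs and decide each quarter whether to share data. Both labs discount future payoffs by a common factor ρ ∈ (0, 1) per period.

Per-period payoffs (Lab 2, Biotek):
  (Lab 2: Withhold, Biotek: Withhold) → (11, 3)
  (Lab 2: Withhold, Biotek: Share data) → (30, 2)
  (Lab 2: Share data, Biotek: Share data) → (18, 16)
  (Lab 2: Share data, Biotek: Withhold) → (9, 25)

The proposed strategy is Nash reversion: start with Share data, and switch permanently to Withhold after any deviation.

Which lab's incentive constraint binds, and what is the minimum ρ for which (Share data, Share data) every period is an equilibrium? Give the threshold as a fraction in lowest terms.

Lab 2; ρ ≥ 12/19

Lab 2: cooperation gives 18 each period; deviation gives 30 once then 11 forever.
  18/(1−ρ) ≥ 30 + 11ρ/(1−ρ) ⇒ ρ ≥ 12/19.
Biotek: cooperation gives 16 each period; deviation gives 25 once then 3 forever.
  ρ ≥ 9/22.
Both must hold, so the binding constraint is Lab 2's: ρ ≥ 12/19.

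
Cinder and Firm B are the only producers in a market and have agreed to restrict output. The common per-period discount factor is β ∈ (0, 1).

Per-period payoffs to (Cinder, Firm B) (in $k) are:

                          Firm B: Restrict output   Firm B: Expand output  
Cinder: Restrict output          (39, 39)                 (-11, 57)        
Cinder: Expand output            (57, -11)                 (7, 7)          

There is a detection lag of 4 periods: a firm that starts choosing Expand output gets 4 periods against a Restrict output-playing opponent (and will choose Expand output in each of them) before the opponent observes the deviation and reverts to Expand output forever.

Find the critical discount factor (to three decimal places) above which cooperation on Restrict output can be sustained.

The best deviation is to choose Expand output for all 4 undetected periods, earning 57 each, then 7 forever once detected.
Deviation value: 57(1−β^4)/(1−β) + 7β^4/(1−β); cooperation value: 39/(1−β).
IC: 39 ≥ 57(1−β^4) + 7β^4 = 57 − 50β^4.
So β^4 ≥ 18/50 = 9/25, giving β ≥ (9/25)^(1/4) ≈ 0.775.

0.775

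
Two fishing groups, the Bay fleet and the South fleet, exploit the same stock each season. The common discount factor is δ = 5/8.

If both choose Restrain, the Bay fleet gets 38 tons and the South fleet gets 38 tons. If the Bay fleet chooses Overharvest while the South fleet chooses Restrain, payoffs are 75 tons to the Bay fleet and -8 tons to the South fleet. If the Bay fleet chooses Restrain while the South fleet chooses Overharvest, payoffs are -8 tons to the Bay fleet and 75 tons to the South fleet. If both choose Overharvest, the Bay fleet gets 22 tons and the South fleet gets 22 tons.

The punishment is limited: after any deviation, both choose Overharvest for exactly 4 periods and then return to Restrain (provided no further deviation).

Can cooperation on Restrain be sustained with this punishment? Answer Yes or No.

A one-shot deviation gives 75 now, then 22 for 4 periods, then back to 38.
Gain from deviating: (75−38) today; loss: (38−22) in each of the next 4 periods.
No-deviation condition: (38−22)(δ+…+δ^4) ≥ 75−38, i.e. δ+…+δ^4 ≥ 37/16.
At δ = 5/8: δ+…+δ^4 = 1.4124 < 2.3125.
So cooperation is not sustainable.

No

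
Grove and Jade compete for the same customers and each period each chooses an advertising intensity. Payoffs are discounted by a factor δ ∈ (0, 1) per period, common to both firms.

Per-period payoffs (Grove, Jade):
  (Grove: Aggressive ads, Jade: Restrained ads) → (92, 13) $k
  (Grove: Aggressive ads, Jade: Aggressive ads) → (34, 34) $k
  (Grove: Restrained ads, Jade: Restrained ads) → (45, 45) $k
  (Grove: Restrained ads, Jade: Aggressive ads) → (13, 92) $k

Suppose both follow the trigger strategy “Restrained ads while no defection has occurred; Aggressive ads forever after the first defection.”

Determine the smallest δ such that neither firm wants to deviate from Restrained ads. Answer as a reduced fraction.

47/58

One-period gain from deviating is 92 − 45 = 47. The loss is 45 − 34 = 11 in every subsequent period, with present value 11·δ/(1−δ).
Deviation is unprofitable when 11·δ/(1−δ) ≥ 47, i.e. δ/(1−δ) ≥ 47/11.
Equivalently δ ≥ 47/(47+11) = 47/58.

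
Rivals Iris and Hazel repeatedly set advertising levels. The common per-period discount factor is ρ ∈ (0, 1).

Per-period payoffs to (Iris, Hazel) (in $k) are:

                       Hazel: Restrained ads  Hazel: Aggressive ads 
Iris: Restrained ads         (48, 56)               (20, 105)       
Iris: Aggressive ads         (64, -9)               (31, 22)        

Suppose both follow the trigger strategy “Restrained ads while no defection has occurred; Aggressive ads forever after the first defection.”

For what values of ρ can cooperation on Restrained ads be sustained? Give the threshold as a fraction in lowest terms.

49/83

Iris's threshold: (64−48)/(64−31) = 16/33.
Hazel's threshold: (105−56)/(105−22) = 49/83.
16/33 < 49/83, so Hazel binds and ρ* = 49/83.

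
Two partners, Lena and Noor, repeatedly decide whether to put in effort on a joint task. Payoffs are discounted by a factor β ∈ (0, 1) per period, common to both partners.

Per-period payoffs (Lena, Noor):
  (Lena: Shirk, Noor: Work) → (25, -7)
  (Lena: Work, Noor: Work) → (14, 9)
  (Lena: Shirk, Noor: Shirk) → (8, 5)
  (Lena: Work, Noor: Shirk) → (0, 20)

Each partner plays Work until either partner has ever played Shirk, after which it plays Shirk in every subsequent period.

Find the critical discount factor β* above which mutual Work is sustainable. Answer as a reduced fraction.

11/15

For Lena: deviation gain 25−14 = 11, per-period punishment loss 14−8 = 6. IC gives β ≥ 11/17.
For Noor: gain 11, loss 4 per period, so β ≥ 11/15.
The tighter constraint is Noor's, so cooperation needs β ≥ 11/15.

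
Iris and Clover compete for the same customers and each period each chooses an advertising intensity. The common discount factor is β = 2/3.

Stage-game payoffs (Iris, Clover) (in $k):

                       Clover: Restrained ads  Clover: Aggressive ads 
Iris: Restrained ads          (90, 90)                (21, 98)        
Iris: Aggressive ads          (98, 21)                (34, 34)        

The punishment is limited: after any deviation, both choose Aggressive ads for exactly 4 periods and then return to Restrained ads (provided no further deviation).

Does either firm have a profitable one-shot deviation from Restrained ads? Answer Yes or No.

Comparing payoff streams over the 5 periods until play realigns: cooperate → 90(1+β+…+β^4); deviate → 98 + 34(β+…+β^4).
Cooperation is sustained iff (90−34)(β+…+β^4) ≥ 98−90.
β+…+β^4 = 2/3·(1−(2/3)^4)/(1−2/3) = 1.6049, and (98−90)/(90−34) = 0.1429.
1.6049 ≥ 0.1429, so cooperation is sustainable.

No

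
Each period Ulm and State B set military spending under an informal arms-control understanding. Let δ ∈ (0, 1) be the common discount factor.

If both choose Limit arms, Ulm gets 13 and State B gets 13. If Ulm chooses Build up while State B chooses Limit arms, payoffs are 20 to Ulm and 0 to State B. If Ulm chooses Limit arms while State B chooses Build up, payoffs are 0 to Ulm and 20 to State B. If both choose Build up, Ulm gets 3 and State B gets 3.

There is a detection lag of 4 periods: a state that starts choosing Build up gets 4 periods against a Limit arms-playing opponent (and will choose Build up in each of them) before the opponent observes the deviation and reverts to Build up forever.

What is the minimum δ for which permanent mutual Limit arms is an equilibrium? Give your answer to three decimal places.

The best deviation is to choose Build up for all 4 undetected periods, earning 20 each, then 3 forever once detected.
Deviation value: 20(1−δ^4)/(1−δ) + 3δ^4/(1−δ); cooperation value: 13/(1−δ).
IC: 13 ≥ 20(1−δ^4) + 3δ^4 = 20 − 17δ^4.
So δ^4 ≥ 7/17, giving δ ≥ (7/17)^(1/4) ≈ 0.801.

0.801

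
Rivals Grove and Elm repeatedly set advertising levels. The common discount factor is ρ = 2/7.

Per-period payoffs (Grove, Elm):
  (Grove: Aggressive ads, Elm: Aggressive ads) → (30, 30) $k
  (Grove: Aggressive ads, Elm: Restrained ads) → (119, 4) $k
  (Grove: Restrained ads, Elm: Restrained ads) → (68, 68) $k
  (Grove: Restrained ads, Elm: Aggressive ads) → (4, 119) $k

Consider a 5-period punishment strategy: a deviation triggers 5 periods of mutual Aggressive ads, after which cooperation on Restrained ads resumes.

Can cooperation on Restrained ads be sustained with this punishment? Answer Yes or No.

No

Comparing payoff streams over the 6 periods until play realigns: cooperate → 68(1+ρ+…+ρ^5); deviate → 119 + 30(ρ+…+ρ^5).
Cooperation is sustained iff (68−30)(ρ+…+ρ^5) ≥ 119−68.
ρ+…+ρ^5 = 2/7·(1−(2/7)^5)/(1−2/7) = 0.3992, and (119−68)/(68−30) = 1.3421.
0.3992 < 1.3421, so cooperation is not sustainable.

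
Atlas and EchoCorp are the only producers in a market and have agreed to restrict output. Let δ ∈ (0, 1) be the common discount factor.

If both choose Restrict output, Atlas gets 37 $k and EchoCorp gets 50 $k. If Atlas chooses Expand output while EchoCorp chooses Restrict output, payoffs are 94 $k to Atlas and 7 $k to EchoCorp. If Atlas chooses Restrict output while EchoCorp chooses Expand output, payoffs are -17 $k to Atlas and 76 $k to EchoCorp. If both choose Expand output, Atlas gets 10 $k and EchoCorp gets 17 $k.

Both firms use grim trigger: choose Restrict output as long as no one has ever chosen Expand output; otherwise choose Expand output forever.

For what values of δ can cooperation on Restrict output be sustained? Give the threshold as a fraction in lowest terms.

19/28

For Atlas: deviation gain 94−37 = 57, per-period punishment loss 37−10 = 27. IC gives δ ≥ 57/84 = 19/28.
For EchoCorp: gain 26, loss 33 per period, so δ ≥ 26/59.
The tighter constraint is Atlas's, so cooperation needs δ ≥ 19/28.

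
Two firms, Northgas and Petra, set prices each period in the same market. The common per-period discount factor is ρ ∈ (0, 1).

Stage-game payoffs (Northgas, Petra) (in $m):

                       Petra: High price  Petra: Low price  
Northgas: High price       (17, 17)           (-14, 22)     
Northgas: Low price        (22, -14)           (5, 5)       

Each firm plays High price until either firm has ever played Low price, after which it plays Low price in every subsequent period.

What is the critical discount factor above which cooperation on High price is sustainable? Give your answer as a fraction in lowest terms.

17/(1−ρ) ≥ 22 + 5ρ/(1−ρ)
17 ≥ 22 − 17ρ
ρ ≥ 5/17.

5/17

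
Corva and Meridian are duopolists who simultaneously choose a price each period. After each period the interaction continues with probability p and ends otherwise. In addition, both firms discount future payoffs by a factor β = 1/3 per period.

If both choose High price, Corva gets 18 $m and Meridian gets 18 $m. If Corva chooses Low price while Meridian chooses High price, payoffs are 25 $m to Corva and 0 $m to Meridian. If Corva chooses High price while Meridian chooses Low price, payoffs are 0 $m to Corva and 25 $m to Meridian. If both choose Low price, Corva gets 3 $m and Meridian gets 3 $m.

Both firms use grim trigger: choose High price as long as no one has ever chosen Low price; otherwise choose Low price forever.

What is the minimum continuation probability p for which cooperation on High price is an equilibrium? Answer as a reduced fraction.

With continuation probability p and discount β, the effective per-period discount factor is βp.
Grim-trigger IC: βp ≥ (25−18)/(25−3) = 7/22.
So p ≥ (7/22)/(1/3) = 21/22.

21/22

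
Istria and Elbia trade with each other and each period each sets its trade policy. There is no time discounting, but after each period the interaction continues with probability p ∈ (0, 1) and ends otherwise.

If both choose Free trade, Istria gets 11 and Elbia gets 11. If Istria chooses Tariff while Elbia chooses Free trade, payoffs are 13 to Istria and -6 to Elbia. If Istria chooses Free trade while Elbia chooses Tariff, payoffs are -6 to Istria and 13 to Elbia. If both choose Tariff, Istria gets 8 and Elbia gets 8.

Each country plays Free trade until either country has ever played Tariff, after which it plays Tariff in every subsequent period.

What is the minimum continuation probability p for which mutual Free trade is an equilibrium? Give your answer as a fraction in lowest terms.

With no time discounting, the continuation probability p plays the role of the discount factor.
Grim-trigger IC: 11/(1−p) ≥ 13 + 8p/(1−p) ⇒ p ≥ (13−11)/(13−8) = 2/5.

2/5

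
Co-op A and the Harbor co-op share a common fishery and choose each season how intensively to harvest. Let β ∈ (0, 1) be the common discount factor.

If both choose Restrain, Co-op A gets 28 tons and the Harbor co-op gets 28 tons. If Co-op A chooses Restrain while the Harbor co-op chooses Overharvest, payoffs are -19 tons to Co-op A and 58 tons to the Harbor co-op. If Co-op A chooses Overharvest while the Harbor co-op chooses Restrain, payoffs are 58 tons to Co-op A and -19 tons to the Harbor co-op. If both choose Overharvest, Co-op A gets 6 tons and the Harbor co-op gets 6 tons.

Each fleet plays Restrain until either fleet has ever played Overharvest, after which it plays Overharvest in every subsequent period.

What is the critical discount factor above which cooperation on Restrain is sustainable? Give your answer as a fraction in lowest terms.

15/26

Under grim trigger the critical discount factor is (T−C)/(T−P) with T = 58, C = 28, P = 6.
β* = (58−28)/(58−6) = 30/52 = 15/26.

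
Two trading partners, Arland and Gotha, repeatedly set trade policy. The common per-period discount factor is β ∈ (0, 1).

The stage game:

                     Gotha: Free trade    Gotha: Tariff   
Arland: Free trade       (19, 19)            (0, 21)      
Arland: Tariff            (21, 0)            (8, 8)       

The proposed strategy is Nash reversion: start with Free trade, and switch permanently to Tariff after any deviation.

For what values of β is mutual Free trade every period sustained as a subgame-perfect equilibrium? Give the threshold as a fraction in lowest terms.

2/13

Cooperation forever yields 19 each period: 19/(1−β).
Deviating yields 21 once, then 8 forever: 21 + 8β/(1−β).
No profitable deviation requires 19/(1−β) ≥ 21 + 8β/(1−β).
Multiplying by (1−β): 19 ≥ 21(1−β) + 8β = 21 − 13β.
So 13β ≥ 2, i.e. β ≥ 2/13.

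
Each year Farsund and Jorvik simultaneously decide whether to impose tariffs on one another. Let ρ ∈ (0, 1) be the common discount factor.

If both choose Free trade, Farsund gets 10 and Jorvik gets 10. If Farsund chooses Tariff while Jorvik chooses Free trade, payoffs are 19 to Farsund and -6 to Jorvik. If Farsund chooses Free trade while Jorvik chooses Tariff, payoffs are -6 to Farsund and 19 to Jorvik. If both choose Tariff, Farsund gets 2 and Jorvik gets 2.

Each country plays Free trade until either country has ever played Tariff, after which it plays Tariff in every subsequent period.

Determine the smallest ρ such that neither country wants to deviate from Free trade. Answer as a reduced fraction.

9/17

Cooperation forever yields 10 each period: 10/(1−ρ).
Deviating yields 19 once, then 2 forever: 19 + 2ρ/(1−ρ).
No profitable deviation requires 10/(1−ρ) ≥ 19 + 2ρ/(1−ρ).
Multiplying by (1−ρ): 10 ≥ 19(1−ρ) + 2ρ = 19 − 17ρ.
So 17ρ ≥ 9, i.e. ρ ≥ 9/17.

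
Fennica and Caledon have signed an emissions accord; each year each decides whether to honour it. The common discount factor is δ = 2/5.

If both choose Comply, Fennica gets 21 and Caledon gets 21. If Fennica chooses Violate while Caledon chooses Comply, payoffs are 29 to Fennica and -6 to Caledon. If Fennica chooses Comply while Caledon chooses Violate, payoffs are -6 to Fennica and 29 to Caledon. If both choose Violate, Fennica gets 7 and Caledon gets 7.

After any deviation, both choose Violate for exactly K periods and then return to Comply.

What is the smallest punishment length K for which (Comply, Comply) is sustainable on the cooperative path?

3

IC: δ(1−δ^K)/(1−δ) ≥ (29−21)/(21−7) = 4/7.
With δ = 2/5: need 1 − δ^K ≥ 4/7·(1−2/5)/(2/5), i.e. δ^K ≤ 0.1429.
Since (2/5)^2 = 0.1600 and (2/5)^3 = 0.0640, the smallest such K is 3.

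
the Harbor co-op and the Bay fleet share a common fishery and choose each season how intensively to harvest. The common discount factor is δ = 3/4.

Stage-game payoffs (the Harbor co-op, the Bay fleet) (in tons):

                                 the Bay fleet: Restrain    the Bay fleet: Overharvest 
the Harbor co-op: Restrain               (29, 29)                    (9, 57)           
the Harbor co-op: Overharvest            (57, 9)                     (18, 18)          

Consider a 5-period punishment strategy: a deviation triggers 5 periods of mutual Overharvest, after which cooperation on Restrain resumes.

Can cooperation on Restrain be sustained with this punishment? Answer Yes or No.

No

A one-shot deviation gives 57 now, then 18 for 5 periods, then back to 29.
Gain from deviating: (57−29) today; loss: (29−18) in each of the next 5 periods.
No-deviation condition: (29−18)(δ+…+δ^5) ≥ 57−29, i.e. δ+…+δ^5 ≥ 28/11.
At δ = 3/4: δ+…+δ^5 = 2.2881 < 2.5455.
So cooperation is not sustainable.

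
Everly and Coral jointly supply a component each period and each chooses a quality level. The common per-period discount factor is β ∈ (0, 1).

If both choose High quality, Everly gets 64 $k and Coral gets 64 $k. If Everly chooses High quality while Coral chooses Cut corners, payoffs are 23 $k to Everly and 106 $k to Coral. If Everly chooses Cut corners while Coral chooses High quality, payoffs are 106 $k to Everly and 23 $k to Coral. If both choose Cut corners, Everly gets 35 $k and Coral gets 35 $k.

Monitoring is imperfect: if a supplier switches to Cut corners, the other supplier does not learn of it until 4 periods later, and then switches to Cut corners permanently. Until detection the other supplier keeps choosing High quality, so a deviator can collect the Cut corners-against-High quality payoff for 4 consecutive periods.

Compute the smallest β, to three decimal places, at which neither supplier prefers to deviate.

The best deviation is to choose Cut corners for all 4 undetected periods, earning 106 each, then 35 forever once detected.
Deviation value: 106(1−β^4)/(1−β) + 35β^4/(1−β); cooperation value: 64/(1−β).
IC: 64 ≥ 106(1−β^4) + 35β^4 = 106 − 71β^4.
So β^4 ≥ 42/71, giving β ≥ (42/71)^(1/4) ≈ 0.877.

0.877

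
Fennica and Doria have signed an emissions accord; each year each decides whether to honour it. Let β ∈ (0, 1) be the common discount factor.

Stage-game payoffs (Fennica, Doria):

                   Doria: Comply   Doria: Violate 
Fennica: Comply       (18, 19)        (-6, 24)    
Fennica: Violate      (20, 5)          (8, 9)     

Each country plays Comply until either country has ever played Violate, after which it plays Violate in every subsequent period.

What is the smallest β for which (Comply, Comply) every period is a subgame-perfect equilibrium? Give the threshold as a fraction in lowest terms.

Fennica's threshold: (20−18)/(20−8) = 1/6.
Doria's threshold: (24−19)/(24−9) = 1/3.
1/6 < 1/3, so Doria binds and β* = 1/3.

1/3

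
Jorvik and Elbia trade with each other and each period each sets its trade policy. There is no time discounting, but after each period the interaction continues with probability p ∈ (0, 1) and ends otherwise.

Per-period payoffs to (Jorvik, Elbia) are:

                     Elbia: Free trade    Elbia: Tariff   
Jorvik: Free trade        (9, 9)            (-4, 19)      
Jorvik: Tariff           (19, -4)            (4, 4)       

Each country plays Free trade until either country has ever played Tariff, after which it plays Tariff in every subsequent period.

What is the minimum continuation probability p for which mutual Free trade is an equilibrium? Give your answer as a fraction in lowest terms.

2/3

Expected cooperation value is 9 + p·9 + p²·9 + … = 9/(1−p); deviation gives 19 + p·4/(1−p).
9 ≥ 19(1−p) + 4p ⇒ 15p ≥ 10 ⇒ p ≥ 10/15 = 2/3.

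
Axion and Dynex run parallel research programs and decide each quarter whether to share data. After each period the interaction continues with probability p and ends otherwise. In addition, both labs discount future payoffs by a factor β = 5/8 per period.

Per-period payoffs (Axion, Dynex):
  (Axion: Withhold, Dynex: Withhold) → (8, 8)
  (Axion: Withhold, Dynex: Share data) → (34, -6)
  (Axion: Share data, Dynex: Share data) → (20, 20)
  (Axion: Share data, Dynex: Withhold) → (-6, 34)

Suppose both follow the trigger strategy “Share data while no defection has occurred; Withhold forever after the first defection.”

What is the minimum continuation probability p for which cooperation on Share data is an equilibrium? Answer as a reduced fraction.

Expected continuation weight on next period's payoff is β·p = 5/8·p, which plays the role of the discount factor.
Cooperation requires 5/8·p ≥ (34−20)/(34−8) = 7/13, hence p ≥ 56/65.

56/65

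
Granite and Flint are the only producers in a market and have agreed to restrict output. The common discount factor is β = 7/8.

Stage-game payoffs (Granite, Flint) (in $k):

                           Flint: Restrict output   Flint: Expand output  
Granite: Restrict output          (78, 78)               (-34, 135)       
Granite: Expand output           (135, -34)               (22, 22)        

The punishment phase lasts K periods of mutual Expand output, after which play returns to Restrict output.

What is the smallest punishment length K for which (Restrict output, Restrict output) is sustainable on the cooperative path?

2

IC: β(1−β^K)/(1−β) ≥ (135−78)/(78−22) = 57/56.
With β = 7/8: need 1 − β^K ≥ 57/56·(1−7/8)/(7/8), i.e. β^K ≤ 0.8546.
Since (7/8)^1 = 0.8750 and (7/8)^2 = 0.7656, the smallest such K is 2.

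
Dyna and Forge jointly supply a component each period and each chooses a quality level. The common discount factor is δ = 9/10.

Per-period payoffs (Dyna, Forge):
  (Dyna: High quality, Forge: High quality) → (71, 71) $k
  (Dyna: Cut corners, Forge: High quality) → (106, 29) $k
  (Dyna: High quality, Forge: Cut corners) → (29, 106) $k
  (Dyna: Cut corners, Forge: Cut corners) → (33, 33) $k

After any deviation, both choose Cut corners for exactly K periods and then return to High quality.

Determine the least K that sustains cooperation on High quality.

IC: δ(1−δ^K)/(1−δ) ≥ (106−71)/(71−33) = 35/38.
With δ = 9/10: need 1 − δ^K ≥ 35/38·(1−9/10)/(9/10), i.e. δ^K ≤ 0.8977.
Since (9/10)^1 = 0.9000 and (9/10)^2 = 0.8100, the smallest such K is 2.

2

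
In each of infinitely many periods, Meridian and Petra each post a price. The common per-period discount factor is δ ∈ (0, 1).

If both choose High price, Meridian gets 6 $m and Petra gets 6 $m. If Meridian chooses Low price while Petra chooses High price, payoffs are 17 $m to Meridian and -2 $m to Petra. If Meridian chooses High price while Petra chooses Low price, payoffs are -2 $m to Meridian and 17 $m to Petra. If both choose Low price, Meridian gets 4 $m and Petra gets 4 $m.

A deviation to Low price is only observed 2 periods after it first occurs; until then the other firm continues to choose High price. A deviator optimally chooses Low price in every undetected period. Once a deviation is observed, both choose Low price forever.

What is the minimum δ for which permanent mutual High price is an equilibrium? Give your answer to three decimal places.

0.920

The best deviation is to choose Low price for all 2 undetected periods, earning 17 each, then 4 forever once detected.
Deviation value: 17(1−δ^2)/(1−δ) + 4δ^2/(1−δ); cooperation value: 6/(1−δ).
IC: 6 ≥ 17(1−δ^2) + 4δ^2 = 17 − 13δ^2.
So δ^2 ≥ 11/13, giving δ ≥ (11/13)^(1/2) ≈ 0.920.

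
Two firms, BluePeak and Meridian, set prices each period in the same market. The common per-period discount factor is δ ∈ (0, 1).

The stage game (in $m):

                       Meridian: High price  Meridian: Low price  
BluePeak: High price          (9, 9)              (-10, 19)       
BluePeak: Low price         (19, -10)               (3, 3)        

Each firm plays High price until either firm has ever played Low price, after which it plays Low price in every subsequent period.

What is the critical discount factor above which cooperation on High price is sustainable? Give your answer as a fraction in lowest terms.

Under grim trigger the critical discount factor is (T−C)/(T−P) with T = 19, C = 9, P = 3.
δ* = (19−9)/(19−3) = 10/16 = 5/8.

5/8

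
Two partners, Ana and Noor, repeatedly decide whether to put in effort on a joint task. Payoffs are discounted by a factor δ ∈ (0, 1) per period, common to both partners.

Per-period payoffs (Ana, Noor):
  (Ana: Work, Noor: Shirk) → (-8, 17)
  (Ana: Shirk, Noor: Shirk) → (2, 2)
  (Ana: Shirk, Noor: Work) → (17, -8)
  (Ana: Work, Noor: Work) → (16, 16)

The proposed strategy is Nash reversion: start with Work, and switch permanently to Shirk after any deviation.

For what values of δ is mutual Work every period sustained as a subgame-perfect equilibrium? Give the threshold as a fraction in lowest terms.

Cooperation forever yields 16 each period: 16/(1−δ).
Deviating yields 17 once, then 2 forever: 17 + 2δ/(1−δ).
No profitable deviation requires 16/(1−δ) ≥ 17 + 2δ/(1−δ).
Multiplying by (1−δ): 16 ≥ 17(1−δ) + 2δ = 17 − 15δ.
So 15δ ≥ 1, i.e. δ ≥ 1/15.

1/15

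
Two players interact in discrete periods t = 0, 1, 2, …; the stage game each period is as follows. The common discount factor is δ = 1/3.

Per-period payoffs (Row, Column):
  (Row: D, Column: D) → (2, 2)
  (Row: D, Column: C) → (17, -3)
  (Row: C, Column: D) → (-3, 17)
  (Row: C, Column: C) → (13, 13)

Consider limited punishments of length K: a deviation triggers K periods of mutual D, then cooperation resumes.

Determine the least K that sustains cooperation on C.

2

No profitable deviation requires (13−2)(δ+…+δ^K) ≥ 17−13, i.e. δ+…+δ^K ≥ 4/11 ≈ 0.3636.
With δ = 1/3, the partial sums are K=1: 0.3333, K=2: 0.4444.
K = 2 is the first length at which the sum reaches 0.3636.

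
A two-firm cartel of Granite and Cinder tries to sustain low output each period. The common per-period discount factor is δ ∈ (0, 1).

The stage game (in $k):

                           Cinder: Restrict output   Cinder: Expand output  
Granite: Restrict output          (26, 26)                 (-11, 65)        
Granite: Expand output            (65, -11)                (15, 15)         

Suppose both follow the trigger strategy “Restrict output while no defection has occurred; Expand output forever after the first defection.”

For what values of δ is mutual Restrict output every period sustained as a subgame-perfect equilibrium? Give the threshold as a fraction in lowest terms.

One-period gain from deviating is 65 − 26 = 39. The loss is 26 − 15 = 11 in every subsequent period, with present value 11·δ/(1−δ).
Deviation is unprofitable when 11·δ/(1−δ) ≥ 39, i.e. δ/(1−δ) ≥ 39/11.
Equivalently δ ≥ 39/(39+11) = 39/50.

39/50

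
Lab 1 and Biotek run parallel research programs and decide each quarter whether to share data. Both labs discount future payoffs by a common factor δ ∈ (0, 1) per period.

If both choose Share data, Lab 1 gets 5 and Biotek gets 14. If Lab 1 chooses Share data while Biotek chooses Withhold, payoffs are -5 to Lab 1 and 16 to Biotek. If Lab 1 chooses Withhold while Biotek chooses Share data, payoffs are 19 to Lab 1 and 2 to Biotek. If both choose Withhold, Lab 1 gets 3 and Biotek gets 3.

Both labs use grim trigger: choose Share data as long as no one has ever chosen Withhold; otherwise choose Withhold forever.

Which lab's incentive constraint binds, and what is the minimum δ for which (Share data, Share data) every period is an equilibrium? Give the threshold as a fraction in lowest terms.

Lab 1; δ ≥ 7/8

Lab 1: cooperation gives 5 each period; deviation gives 19 once then 3 forever.
  5/(1−δ) ≥ 19 + 3δ/(1−δ) ⇒ δ ≥ 14/16 = 7/8.
Biotek: cooperation gives 14 each period; deviation gives 16 once then 3 forever.
  δ ≥ 2/13.
Both must hold, so the binding constraint is Lab 1's: δ ≥ 7/8.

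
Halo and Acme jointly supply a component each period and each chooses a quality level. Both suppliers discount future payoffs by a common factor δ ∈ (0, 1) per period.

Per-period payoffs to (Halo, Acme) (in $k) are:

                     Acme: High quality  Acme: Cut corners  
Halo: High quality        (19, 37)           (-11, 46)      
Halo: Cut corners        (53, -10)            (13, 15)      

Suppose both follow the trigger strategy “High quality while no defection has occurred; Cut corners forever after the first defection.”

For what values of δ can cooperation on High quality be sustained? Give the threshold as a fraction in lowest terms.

Halo: cooperation gives 19 each period; deviation gives 53 once then 13 forever.
  19/(1−δ) ≥ 53 + 13δ/(1−δ) ⇒ δ ≥ 34/40 = 17/20.
Acme: cooperation gives 37 each period; deviation gives 46 once then 15 forever.
  δ ≥ 9/31.
Both must hold, so the binding constraint is Halo's: δ ≥ 17/20.

17/20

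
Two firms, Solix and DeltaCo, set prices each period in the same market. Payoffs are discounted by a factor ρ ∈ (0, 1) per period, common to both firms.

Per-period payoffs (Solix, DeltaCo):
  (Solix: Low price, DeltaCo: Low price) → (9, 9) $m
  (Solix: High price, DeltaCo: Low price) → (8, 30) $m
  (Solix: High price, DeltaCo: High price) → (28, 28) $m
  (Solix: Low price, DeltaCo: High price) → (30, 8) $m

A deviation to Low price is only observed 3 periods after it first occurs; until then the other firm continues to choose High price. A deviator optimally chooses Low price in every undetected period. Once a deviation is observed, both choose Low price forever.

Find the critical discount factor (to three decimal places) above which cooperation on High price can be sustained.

Deviating for the 3 undetected periods gains 30−28 = 2 per period over cooperation, then loses 28−9 = 19 per period forever once punishment starts.
Gain: 2(1 + ρ + … + ρ^2); loss: 19·ρ^3/(1−ρ).
No profitable deviation ⇔ 2(1−ρ^3) ≤ 19·ρ^3, i.e. ρ^3 ≥ 2/(2+19) = 2/21.
Hence ρ ≥ (2/21)^(1/3) ≈ 0.457.

0.457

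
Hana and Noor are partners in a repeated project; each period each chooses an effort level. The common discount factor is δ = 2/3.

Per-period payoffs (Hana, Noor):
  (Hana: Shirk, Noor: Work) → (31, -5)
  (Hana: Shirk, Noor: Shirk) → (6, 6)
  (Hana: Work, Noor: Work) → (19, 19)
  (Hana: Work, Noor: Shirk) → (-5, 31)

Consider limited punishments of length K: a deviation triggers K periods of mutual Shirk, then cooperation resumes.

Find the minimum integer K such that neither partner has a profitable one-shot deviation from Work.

IC: δ(1−δ^K)/(1−δ) ≥ (31−19)/(19−6) = 12/13.
With δ = 2/3: need 1 − δ^K ≥ 12/13·(1−2/3)/(2/3), i.e. δ^K ≤ 0.5385.
Since (2/3)^1 = 0.6667 and (2/3)^2 = 0.4444, the smallest such K is 2.

2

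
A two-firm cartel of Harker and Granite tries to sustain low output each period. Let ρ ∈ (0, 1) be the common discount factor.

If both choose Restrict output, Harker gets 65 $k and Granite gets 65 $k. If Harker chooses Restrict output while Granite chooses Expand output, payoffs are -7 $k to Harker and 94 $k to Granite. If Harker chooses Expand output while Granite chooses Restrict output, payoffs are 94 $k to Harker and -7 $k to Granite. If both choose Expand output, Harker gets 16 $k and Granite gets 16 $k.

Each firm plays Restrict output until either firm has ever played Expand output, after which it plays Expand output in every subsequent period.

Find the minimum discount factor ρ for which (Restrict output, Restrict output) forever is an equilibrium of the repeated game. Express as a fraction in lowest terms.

29/78

Cooperation forever yields 65 each period: 65/(1−ρ).
Deviating yields 94 once, then 16 forever: 94 + 16ρ/(1−ρ).
No profitable deviation requires 65/(1−ρ) ≥ 94 + 16ρ/(1−ρ).
Multiplying by (1−ρ): 65 ≥ 94(1−ρ) + 16ρ = 94 − 78ρ.
So 78ρ ≥ 29, i.e. ρ ≥ 29/78.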